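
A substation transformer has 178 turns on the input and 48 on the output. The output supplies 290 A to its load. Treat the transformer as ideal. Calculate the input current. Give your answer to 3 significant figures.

For an ideal transformer I_in/I_out = N_out/N_in, so I_in = 290 × 48/178 = 78.2 A.

I_in ≈ 78.2 A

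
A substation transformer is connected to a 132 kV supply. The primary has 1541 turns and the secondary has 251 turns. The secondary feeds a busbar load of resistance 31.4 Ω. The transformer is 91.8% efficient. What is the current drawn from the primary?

V_s = 132000 × 251/1541 = 21500 V.
I_s = V_s/R = 21500/31.4 = 684.72 A.
P_out = V_s I_s = 21500 × 684.72 = 1.4722×10^7 W.
P_in = P_out/η = 1.4722×10^7/0.918 = 1.6037×10^7 W.
I_p = P_in/V_p = 1.6037×10^7/132000 = 121 A.

I_p ≈ 121 A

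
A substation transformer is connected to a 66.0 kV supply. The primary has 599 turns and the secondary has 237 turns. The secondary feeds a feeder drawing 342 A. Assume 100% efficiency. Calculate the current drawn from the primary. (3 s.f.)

I_p ≈ 135 A

For an ideal transformer I_p N_p = I_s N_s, so I_p = 342 × 237/599 = 135 A.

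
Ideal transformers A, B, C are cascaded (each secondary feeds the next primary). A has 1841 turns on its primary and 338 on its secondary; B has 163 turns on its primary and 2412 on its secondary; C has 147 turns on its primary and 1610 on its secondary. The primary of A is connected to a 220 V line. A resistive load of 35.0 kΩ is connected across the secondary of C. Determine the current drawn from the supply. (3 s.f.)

I_supply ≈ 5.57 A

After A: V = 220.00 × 338/1841 = 40.391 V.
After B: V = 40.391 × 2412/163 = 597.69 V.
After C: V = 597.69 × 1610/147 = 6546.1 V.
I_load = 6546.1/35000 = 0.18703 A, so P_out = 6546.1 × 0.18703 = 1224.3 W.
All ideal ⇒ P_in = P_out, so I_supply = 1224.3/220 = 5.57 A.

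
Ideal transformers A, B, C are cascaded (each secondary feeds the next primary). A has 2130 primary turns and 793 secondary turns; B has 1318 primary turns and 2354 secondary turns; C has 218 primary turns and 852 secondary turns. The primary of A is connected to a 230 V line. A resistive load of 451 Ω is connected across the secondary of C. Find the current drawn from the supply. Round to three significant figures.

I_supply ≈ 3.44 A

After A: V = 230.00 × 793/2130 = 85.629 V.
After B: V = 85.629 × 2354/1318 = 152.94 V.
After C: V = 152.94 × 852/218 = 597.72 V.
I_load = 597.72/451 = 1.3253 A, so P_out = 597.72 × 1.3253 = 792.16 W.
All ideal ⇒ P_in = P_out, so I_supply = 792.16/230 = 3.44 A.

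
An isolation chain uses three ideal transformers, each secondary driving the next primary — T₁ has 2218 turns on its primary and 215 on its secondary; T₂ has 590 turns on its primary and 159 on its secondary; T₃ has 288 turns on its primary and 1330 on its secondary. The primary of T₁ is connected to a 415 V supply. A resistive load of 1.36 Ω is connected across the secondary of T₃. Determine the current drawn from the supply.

I_supply ≈ 4.44 A

Secondary of T₁: V = 415.00 × 215/2218 = 40.228 V.
Secondary of T₂: V = 40.228 × 159/590 = 10.841 V.
Secondary of T₃: V = 10.841 × 1330/288 = 50.064 V.
I_load = 50.064/1.36 = 36.812 A, so P_out = 50.064 × 36.812 = 1843.0 W.
All ideal ⇒ P_in = P_out, so I_supply = 1843.0/415 = 4.44 A.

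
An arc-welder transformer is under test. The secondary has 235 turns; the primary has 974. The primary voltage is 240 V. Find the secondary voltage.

V_s/V_p = N_s/N_p, so V_s = 240 × 235/974 = 57.9 V.

V_s ≈ 57.9 V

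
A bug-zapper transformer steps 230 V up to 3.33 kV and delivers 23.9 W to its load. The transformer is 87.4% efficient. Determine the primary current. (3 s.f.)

P_in = P_out/η = 23.9/0.874 = 27.346 W.
I_p = P_in/V_p = 27.346/230 = 0.119 A.

I_p ≈ 0.119 A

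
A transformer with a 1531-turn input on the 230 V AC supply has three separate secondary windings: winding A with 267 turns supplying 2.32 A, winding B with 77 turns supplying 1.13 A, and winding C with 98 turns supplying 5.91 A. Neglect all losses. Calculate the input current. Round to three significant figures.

I_in ≈ 0.840 A

V_A = 230 × 267/1531 = 40.111 V; V_B = 230 × 77/1531 = 11.568 V; V_C = 230 × 98/1531 = 14.722 V.
P_out = V_A I_A + V_B I_B + V_C I_C = 40.111×2.32 + 11.568×1.13 + 14.722×5.91 = 93.058 + 13.071 + 87.009 = 193.14 W.
Ideal ⇒ P_in = P_out, so I_in = P_out/V_in = 193.14/230 = 0.840 A.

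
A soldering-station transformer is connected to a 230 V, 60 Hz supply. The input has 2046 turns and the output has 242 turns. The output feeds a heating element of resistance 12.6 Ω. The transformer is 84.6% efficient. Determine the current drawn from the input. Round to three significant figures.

V_out = 230 × 242/2046 = 27.204 V.
I_out = V_out/R = 27.204/12.6 = 2.1591 A.
P_out = V_out I_out = 27.204 × 2.1591 = 58.736 W.
P_in = P_out/η = 58.736/0.846 = 69.428 W.
I_in = P_in/V_in = 69.428/230 = 0.302 A.

I_in ≈ 0.302 A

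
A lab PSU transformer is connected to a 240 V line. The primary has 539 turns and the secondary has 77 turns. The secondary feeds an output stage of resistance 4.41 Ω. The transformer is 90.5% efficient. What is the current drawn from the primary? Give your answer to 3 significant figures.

I_p ≈ 1.23 A

V_s = 240 × 77/539 = 34.286 V.
I_s = V_s/R = 34.286/4.41 = 7.7745 A.
P_out = V_s I_s = 34.286 × 7.7745 = 266.56 W.
P_in = P_out/η = 266.56/0.905 = 294.54 W.
I_p = P_in/V_p = 294.54/240 = 1.23 A.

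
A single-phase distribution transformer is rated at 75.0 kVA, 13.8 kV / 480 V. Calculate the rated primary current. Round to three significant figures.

I_p ≈ 5.43 A

I_p = S/V_p = 75000/13800 = 5.43 A.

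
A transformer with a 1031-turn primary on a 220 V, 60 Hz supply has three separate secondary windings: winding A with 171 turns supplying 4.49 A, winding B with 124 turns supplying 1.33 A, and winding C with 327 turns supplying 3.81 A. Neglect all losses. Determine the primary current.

V_A = 220 × 171/1031 = 36.489 V; V_B = 220 × 124/1031 = 26.460 V; V_C = 220 × 327/1031 = 69.777 V.
P_out = V_A I_A + V_B I_B + V_C I_C = 36.489×4.49 + 26.460×1.33 + 69.777×3.81 = 163.83 + 35.191 + 265.85 = 464.88 W.
Ideal ⇒ P_in = P_out, so I_p = P_out/V_p = 464.88/220 = 2.11 A.

I_p ≈ 2.11 A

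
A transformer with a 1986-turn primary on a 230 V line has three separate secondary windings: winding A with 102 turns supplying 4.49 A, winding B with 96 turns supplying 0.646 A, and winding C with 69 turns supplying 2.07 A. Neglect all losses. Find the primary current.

I_p ≈ 0.334 A

V_A = 230 × 102/1986 = 11.813 V; V_B = 230 × 96/1986 = 11.118 V; V_C = 230 × 69/1986 = 7.9909 V.
P_out = V_A I_A + V_B I_B + V_C I_C = 11.813×4.49 + 11.118×0.646 + 7.9909×2.07 = 53.039 + 7.1821 + 16.541 = 76.762 W.
Ideal ⇒ P_in = P_out, so I_p = P_out/V_p = 76.762/230 = 0.334 A.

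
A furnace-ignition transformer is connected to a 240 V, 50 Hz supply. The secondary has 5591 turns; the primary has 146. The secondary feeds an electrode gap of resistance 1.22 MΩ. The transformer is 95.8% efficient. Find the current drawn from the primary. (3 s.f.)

I_p ≈ 0.301 A

V_s = 240 × 5591/146 = 9190.7 V.
I_s = V_s/R = 9190.7/(1.22×10^6) = 0.0075333 A.
P_out = V_s I_s = 9190.7 × 0.0075333 = 69.237 W.
P_in = P_out/η = 69.237/0.958 = 72.272 W.
I_p = P_in/V_p = 72.272/240 = 0.301 A.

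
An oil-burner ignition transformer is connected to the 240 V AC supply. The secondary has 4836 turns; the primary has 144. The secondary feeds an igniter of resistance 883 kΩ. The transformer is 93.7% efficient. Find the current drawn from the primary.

V_s = 240 × 4836/144 = 8060.0 V.
I_s = V_s/R = 8060.0/883000 = 0.0091280 A.
P_out = V_s I_s = 8060.0 × 0.0091280 = 73.571 W.
P_in = P_out/η = 73.571/0.937 = 78.518 W.
I_p = P_in/V_p = 78.518/240 = 0.327 A.

I_p ≈ 0.327 A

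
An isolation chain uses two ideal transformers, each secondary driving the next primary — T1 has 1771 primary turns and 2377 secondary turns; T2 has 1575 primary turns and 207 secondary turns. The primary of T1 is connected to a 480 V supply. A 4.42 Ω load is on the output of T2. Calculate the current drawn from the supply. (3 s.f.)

I_supply ≈ 3.38 A

Secondary of T1: V = 480.00 × 2377/1771 = 644.25 V.
Secondary of T2: V = 644.25 × 207/1575 = 84.672 V.
I_load = 84.672/4.42 = 19.157 A, so P_out = 84.672 × 19.157 = 1622.0 W.
All ideal ⇒ P_in = P_out, so I_supply = 1622.0/480 = 3.38 A.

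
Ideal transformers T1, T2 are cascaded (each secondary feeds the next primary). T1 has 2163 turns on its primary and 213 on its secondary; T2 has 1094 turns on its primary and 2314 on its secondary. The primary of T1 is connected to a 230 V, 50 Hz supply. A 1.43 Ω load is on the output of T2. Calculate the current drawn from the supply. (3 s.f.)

I_supply ≈ 6.98 A

After T1: V = 230.00 × 213/2163 = 22.649 V.
After T2: V = 22.649 × 2314/1094 = 47.907 V.
I_load = 47.907/1.43 = 33.501 A, so P_out = 47.907 × 33.501 = 1604.9 W.
All ideal ⇒ P_in = P_out, so I_supply = 1604.9/230 = 6.98 A.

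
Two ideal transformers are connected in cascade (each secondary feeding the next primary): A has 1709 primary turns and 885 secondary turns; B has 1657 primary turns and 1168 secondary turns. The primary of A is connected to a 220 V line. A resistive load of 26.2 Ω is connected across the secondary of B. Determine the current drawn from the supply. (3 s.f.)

After A: V = 220.00 × 885/1709 = 113.93 V.
After B: V = 113.93 × 1168/1657 = 80.305 V.
I_load = 80.305/26.2 = 3.0651 A, so P_out = 80.305 × 3.0651 = 246.14 W.
All ideal ⇒ P_in = P_out, so I_supply = 246.14/220 = 1.12 A.

I_supply ≈ 1.12 A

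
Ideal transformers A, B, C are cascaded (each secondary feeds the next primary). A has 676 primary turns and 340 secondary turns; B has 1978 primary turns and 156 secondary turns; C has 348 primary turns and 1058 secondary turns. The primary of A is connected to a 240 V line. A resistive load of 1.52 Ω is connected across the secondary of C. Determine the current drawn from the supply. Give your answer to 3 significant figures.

After A: V = 240.00 × 340/676 = 120.71 V.
After B: V = 120.71 × 156/1978 = 9.5201 V.
After C: V = 9.5201 × 1058/348 = 28.943 V.
I_load = 28.943/1.52 = 19.042 A, so P_out = 28.943 × 19.042 = 551.13 W.
All ideal ⇒ P_in = P_out, so I_supply = 551.13/240 = 2.30 A.

I_supply ≈ 2.30 A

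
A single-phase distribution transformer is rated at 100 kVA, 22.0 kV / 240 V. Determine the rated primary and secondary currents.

I_p = S/V_p = 100000/22000 = 4.55 A.
I_s = S/V_s = 100000/240 = 417 A.

I_p ≈ 4.55 A, I_s ≈ 417 A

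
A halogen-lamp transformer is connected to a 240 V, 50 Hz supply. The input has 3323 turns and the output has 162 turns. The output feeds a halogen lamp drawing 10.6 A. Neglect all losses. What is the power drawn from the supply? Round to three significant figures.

P ≈ 124 W

I_in = I_out × N_out/N_in = 10.6 × 162/3323 = 0.51676 A.
P = V_in I_in = 240 × 0.51676 = 124 W.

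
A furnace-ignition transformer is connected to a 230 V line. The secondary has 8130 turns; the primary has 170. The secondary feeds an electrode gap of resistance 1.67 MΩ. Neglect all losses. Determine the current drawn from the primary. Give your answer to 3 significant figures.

V_s = V_p × N_s/N_p = 230 × 8130/170 = 10999 V.
I_s = V_s/R = 10999/(1.67×10^6) = 0.0065865 A.
For an ideal transformer I_p N_p = I_s N_s, so I_p = 0.0065865 × 8130/170 = 0.315 A.

I_p ≈ 0.315 A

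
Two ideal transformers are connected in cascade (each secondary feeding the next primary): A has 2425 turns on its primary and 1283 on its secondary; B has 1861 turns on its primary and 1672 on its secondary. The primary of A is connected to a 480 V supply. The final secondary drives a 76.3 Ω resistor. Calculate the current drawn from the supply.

After A: V = 480.00 × 1283/2425 = 253.95 V.
After B: V = 253.95 × 1672/1861 = 228.16 V.
I_load = 228.16/76.3 = 2.9903 A, so P_out = 228.16 × 2.9903 = 682.29 W.
All ideal ⇒ P_in = P_out, so I_supply = 682.29/480 = 1.42 A.

I_supply ≈ 1.42 A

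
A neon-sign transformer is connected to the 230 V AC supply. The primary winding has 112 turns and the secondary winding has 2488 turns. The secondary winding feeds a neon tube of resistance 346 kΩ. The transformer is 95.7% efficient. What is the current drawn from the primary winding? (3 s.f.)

V_s = 230 × 2488/112 = 5109.3 V.
I_s = V_s/R = 5109.3/346000 = 0.014767 A.
P_out = V_s I_s = 5109.3 × 0.014767 = 75.447 W.
P_in = P_out/η = 75.447/0.957 = 78.837 W.
I_p = P_in/V_p = 78.837/230 = 0.343 A.

I_p ≈ 0.343 A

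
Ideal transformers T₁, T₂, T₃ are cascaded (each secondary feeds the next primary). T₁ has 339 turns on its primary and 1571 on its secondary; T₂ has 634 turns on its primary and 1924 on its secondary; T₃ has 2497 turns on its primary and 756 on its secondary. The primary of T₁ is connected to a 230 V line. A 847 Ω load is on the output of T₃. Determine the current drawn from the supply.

Secondary of T₁: V = 230.00 × 1571/339 = 1065.9 V.
Secondary of T₂: V = 1065.9 × 1924/634 = 3234.6 V.
Secondary of T₃: V = 3234.6 × 756/2497 = 979.32 V.
I_load = 979.32/847 = 1.1562 A, so P_out = 979.32 × 1.1562 = 1132.3 W.
All ideal ⇒ P_in = P_out, so I_supply = 1132.3/230 = 4.92 A.

I_supply ≈ 4.92 A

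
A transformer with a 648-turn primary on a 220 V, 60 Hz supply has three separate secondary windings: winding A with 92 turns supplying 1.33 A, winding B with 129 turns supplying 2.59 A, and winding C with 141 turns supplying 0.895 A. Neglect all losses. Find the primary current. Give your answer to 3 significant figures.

I_p ≈ 0.899 A

V_A = 220 × 92/648 = 31.235 V; V_B = 220 × 129/648 = 43.796 V; V_C = 220 × 141/648 = 47.870 V.
P_out = V_A I_A + V_B I_B + V_C I_C = 31.235×1.33 + 43.796×2.59 + 47.870×0.895 = 41.542 + 113.43 + 42.844 = 197.82 W.
Ideal ⇒ P_in = P_out, so I_p = P_out/V_p = 197.82/220 = 0.899 A.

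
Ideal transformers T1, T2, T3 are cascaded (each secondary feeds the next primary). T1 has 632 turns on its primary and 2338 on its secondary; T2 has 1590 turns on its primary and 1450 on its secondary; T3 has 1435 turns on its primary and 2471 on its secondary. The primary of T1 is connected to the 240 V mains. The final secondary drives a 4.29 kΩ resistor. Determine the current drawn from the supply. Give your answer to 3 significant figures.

After T1: V = 240.00 × 2338/632 = 887.85 V.
After T2: V = 887.85 × 1450/1590 = 809.67 V.
After T3: V = 809.67 × 2471/1435 = 1394.2 V.
I_load = 1394.2/4290 = 0.32499 A, so P_out = 1394.2 × 0.32499 = 453.11 W.
All ideal ⇒ P_in = P_out, so I_supply = 453.11/240 = 1.89 A.

I_supply ≈ 1.89 A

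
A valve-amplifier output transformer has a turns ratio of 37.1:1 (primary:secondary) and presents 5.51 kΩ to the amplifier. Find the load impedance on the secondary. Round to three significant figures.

Z_s = Z_p/(N_p/N_s)² = 5510/37.1² = 4.00 Ω.

Z_s ≈ 4.00 Ω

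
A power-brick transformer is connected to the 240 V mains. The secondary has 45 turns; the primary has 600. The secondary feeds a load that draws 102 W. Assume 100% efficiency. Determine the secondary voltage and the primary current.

V_s = V_p × N_s/N_p = 240 × 45/600 = 18.000 V.
I_s = P/V_s = 102/18.000 = 5.6667 A.
I_p = I_s × N_s/N_p = 5.6667 × 45/600 = 0.425 A.

V_s ≈ 18.0 V, I_p ≈ 0.425 A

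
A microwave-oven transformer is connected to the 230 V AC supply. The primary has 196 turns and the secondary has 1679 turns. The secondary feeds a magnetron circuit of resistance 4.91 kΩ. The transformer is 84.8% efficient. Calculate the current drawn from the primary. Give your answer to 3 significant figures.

V_s = 230 × 1679/196 = 1970.3 V.
I_s = V_s/R = 1970.3/4910 = 0.40127 A.
P_out = V_s I_s = 1970.3 × 0.40127 = 790.61 W.
P_in = P_out/η = 790.61/0.848 = 932.33 W.
I_p = P_in/V_p = 932.33/230 = 4.05 A.

I_p ≈ 4.05 A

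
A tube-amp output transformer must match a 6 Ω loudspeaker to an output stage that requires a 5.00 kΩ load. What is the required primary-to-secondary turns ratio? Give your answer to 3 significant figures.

N_p/N_s ≈ 28.9

Z_p/Z_s = (N_p/N_s)², so N_p/N_s = √(5000/6) = √833 = 28.9.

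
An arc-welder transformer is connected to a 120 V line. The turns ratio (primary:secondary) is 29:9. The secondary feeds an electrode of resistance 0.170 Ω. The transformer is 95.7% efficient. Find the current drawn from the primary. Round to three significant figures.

I_p ≈ 71.0 A

V_s = 120 × 9/29 = 37.241 V.
I_s = V_s/R = 37.241/0.170 = 219.07 A.
P_out = V_s I_s = 37.241 × 219.07 = 8158.4 W.
P_in = P_out/η = 8158.4/0.957 = 8524.9 W.
I_p = P_in/V_p = 8524.9/120 = 71.0 A.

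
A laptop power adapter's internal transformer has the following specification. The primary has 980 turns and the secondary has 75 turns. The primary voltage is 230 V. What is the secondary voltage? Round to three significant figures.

V_s ≈ 17.6 V

V_s/V_p = N_s/N_p, so V_s = 230 × 75/980 = 17.6 V.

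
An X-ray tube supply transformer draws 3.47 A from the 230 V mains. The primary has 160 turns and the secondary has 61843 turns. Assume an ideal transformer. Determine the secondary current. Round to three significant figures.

I_s ≈ 0.00898 A

I_s/I_p = N_p/N_s, so I_s = 3.47 × 160/61843 = 0.00898 A.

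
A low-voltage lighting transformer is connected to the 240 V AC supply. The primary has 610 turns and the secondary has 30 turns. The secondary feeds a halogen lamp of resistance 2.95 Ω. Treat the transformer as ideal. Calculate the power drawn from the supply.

P ≈ 47.2 W

V_s = V_p × N_s/N_p = 240 × 30/610 = 11.803 V.
I_s = V_s/R = 11.803/2.95 = 4.0011 A.
I_p = I_s × N_s/N_p = 4.0011 × 30/610 = 0.19678 A.
P = V_p I_p = 240 × 0.19678 = 47.2 W.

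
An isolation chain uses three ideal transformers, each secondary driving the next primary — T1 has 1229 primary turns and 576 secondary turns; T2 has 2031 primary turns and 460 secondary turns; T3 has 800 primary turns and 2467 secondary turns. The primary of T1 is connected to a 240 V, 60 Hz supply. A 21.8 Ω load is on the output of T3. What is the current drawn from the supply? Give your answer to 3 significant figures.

I_supply ≈ 1.18 A

Secondary of T1: V = 240.00 × 576/1229 = 112.48 V.
Secondary of T2: V = 112.48 × 460/2031 = 25.476 V.
Secondary of T3: V = 25.476 × 2467/800 = 78.561 V.
I_load = 78.561/21.8 = 3.6037 A, so P_out = 78.561 × 3.6037 = 283.11 W.
All ideal ⇒ P_in = P_out, so I_supply = 283.11/240 = 1.18 A.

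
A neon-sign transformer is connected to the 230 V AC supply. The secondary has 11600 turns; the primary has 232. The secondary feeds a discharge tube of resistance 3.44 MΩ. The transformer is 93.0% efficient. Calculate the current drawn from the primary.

V_s = 230 × 11600/232 = 11500 V.
I_s = V_s/R = 11500/(3.44×10^6) = 0.0033430 A.
P_out = V_s I_s = 11500 × 0.0033430 = 38.445 W.
P_in = P_out/η = 38.445/0.930 = 41.338 W.
I_p = P_in/V_p = 41.338/230 = 0.180 A.

I_p ≈ 0.180 A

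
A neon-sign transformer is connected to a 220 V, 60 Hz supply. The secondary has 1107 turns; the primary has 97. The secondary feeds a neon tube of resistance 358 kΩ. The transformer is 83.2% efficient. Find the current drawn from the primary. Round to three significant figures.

I_p ≈ 0.0962 A

V_s = 220 × 1107/97 = 2510.7 V.
I_s = V_s/R = 2510.7/358000 = 0.0070132 A.
P_out = V_s I_s = 2510.7 × 0.0070132 = 17.608 W.
P_in = P_out/η = 17.608/0.832 = 21.164 W.
I_p = P_in/V_p = 21.164/220 = 0.0962 A.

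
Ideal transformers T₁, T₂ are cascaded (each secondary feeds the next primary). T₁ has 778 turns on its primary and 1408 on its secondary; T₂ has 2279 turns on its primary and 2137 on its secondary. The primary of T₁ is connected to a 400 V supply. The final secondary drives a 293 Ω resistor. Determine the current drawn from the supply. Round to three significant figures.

Secondary of T₁: V = 400.00 × 1408/778 = 723.91 V.
Secondary of T₂: V = 723.91 × 2137/2279 = 678.80 V.
I_load = 678.80/293 = 2.3167 A, so P_out = 678.80 × 2.3167 = 1572.6 W.
All ideal ⇒ P_in = P_out, so I_supply = 1572.6/400 = 3.93 A.

I_supply ≈ 3.93 A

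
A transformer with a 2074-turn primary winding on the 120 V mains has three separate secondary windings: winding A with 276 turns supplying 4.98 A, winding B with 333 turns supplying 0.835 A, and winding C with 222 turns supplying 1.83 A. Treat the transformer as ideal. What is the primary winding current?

I_p ≈ 0.993 A

V_A = 120 × 276/2074 = 15.969 V; V_B = 120 × 333/2074 = 19.267 V; V_C = 120 × 222/2074 = 12.845 V.
P_out = V_A I_A + V_B I_B + V_C I_C = 15.969×4.98 + 19.267×0.835 + 12.845×1.83 = 79.526 + 16.088 + 23.506 = 119.12 W.
Ideal ⇒ P_in = P_out, so I_p = P_out/V_p = 119.12/120 = 0.993 A.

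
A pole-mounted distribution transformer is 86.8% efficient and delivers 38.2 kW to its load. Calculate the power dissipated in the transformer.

P_loss ≈ 5810 W

P_in = P_out/η = 38200/0.868 = 44009.2 W.
P_loss = P_in − P_out = 44009.2 − 38200 = 5810 W.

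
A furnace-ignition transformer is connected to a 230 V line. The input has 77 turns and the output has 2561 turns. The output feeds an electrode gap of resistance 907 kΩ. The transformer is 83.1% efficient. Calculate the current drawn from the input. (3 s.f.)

V_out = 230 × 2561/77 = 7649.7 V.
I_out = V_out/R = 7649.7/907000 = 0.0084341 A.
P_out = V_out I_out = 7649.7 × 0.0084341 = 64.519 W.
P_in = P_out/η = 64.519/0.831 = 77.640 W.
I_in = P_in/V_in = 77.640/230 = 0.338 A.

I_in ≈ 0.338 A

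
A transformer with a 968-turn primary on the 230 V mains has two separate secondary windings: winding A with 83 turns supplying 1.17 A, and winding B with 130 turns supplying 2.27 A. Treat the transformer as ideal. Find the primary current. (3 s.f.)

V_A = 230 × 83/968 = 19.721 V; V_B = 230 × 130/968 = 30.888 V.
P_out = V_A I_A + V_B I_B = 19.721×1.17 + 30.888×2.27 = 23.074 + 70.117 = 93.190 W.
Ideal ⇒ P_in = P_out, so I_p = P_out/V_p = 93.190/230 = 0.405 A.

I_p ≈ 0.405 A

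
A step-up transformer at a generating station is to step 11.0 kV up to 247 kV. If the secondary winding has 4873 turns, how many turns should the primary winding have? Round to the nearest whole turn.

N_p/N_s = V_p/V_s, so N_p = 4873 × 11000/247000 = 217.0 ≈ 217 turns.

N_p = 217 turns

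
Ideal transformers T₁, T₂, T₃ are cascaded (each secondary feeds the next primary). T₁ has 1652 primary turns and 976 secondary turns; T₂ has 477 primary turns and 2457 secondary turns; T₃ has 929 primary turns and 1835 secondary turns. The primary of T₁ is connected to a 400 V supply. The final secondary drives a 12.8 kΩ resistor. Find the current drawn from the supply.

After T₁: V = 400.00 × 976/1652 = 236.32 V.
After T₂: V = 236.32 × 2457/477 = 1217.3 V.
After T₃: V = 1217.3 × 1835/929 = 2404.4 V.
I_load = 2404.4/12800 = 0.18784 A, so P_out = 2404.4 × 0.18784 = 451.65 W.
All ideal ⇒ P_in = P_out, so I_supply = 451.65/400 = 1.13 A.

I_supply ≈ 1.13 A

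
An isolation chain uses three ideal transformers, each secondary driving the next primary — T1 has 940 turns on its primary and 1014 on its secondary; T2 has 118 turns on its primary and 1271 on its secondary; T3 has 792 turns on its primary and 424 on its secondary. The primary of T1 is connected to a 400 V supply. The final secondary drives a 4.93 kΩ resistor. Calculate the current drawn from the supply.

Secondary of T1: V = 400.00 × 1014/940 = 431.49 V.
Secondary of T2: V = 431.49 × 1271/118 = 4647.7 V.
Secondary of T3: V = 4647.7 × 424/792 = 2488.1 V.
I_load = 2488.1/4930 = 0.50469 A, so P_out = 2488.1 × 0.50469 = 1255.7 W.
All ideal ⇒ P_in = P_out, so I_supply = 1255.7/400 = 3.14 A.

I_supply ≈ 3.14 A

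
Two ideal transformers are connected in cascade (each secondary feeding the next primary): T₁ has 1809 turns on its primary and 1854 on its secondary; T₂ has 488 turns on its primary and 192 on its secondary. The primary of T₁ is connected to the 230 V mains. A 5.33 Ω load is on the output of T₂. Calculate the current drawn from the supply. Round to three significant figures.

Secondary of T₁: V = 230.00 × 1854/1809 = 235.72 V.
Secondary of T₂: V = 235.72 × 192/488 = 92.743 V.
I_load = 92.743/5.33 = 17.400 A, so P_out = 92.743 × 17.400 = 1613.7 W.
All ideal ⇒ P_in = P_out, so I_supply = 1613.7/230 = 7.02 A.

I_supply ≈ 7.02 A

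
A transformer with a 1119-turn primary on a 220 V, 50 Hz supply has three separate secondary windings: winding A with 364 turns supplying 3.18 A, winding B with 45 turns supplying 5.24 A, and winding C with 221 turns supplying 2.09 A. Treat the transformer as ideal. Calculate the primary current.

V_A = 220 × 364/1119 = 71.564 V; V_B = 220 × 45/1119 = 8.8472 V; V_C = 220 × 221/1119 = 43.450 V.
P_out = V_A I_A + V_B I_B + V_C I_C = 71.564×3.18 + 8.8472×5.24 + 43.450×2.09 = 227.57 + 46.359 + 90.809 = 364.74 W.
Ideal ⇒ P_in = P_out, so I_p = P_out/V_p = 364.74/220 = 1.66 A.

I_p ≈ 1.66 A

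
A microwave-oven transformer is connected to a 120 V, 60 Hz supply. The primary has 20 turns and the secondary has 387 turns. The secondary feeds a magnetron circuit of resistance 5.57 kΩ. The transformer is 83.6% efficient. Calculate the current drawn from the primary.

I_p ≈ 9.65 A

V_s = 120 × 387/20 = 2322.0 V.
I_s = V_s/R = 2322.0/5570 = 0.41688 A.
P_out = V_s I_s = 2322.0 × 0.41688 = 967.99 W.
P_in = P_out/η = 967.99/0.836 = 1157.9 W.
I_p = P_in/V_p = 1157.9/120 = 9.65 A.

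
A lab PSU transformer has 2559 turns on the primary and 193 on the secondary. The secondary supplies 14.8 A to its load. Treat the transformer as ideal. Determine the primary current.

I_p ≈ 1.12 A

For an ideal transformer I_p/I_s = N_s/N_p, so I_p = 14.8 × 193/2559 = 1.12 A.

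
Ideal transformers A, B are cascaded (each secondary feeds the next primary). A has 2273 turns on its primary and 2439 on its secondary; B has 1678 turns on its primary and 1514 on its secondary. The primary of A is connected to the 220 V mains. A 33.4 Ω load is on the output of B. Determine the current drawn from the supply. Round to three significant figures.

Secondary of A: V = 220.00 × 2439/2273 = 236.07 V.
Secondary of B: V = 236.07 × 1514/1678 = 212.99 V.
I_load = 212.99/33.4 = 6.3771 A, so P_out = 212.99 × 6.3771 = 1358.3 W.
All ideal ⇒ P_in = P_out, so I_supply = 1358.3/220 = 6.17 A.

I_supply ≈ 6.17 A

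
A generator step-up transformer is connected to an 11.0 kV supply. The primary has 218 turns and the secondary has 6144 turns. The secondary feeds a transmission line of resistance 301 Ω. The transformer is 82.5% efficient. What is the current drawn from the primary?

V_s = 11000 × 6144/218 = 310020 V.
I_s = V_s/R = 310020/301 = 1030.0 A.
P_out = V_s I_s = 310020 × 1030.0 = 3.1931×10^8 W.
P_in = P_out/η = 3.1931×10^8/0.825 = 3.8704×10^8 W.
I_p = P_in/V_p = 3.8704×10^8/11000 = 35200 A.

I_p ≈ 35200 A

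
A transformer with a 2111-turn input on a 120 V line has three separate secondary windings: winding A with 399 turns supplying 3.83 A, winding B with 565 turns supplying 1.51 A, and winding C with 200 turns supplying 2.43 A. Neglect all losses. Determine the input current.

I_in ≈ 1.36 A

V_A = 120 × 399/2111 = 22.681 V; V_B = 120 × 565/2111 = 32.117 V; V_C = 120 × 200/2111 = 11.369 V.
P_out = V_A I_A + V_B I_B + V_C I_C = 22.681×3.83 + 32.117×1.51 + 11.369×2.43 = 86.869 + 48.497 + 27.627 = 162.99 W.
Ideal ⇒ P_in = P_out, so I_in = P_out/V_in = 162.99/120 = 1.36 A.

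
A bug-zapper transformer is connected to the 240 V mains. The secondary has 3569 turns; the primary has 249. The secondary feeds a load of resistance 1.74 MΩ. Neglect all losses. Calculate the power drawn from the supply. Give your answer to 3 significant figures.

P ≈ 6.80 W

V_s = V_p × N_s/N_p = 240 × 3569/249 = 3440.0 V.
I_s = V_s/R = 3440.0/(1.74×10^6) = 0.0019770 A.
I_p = I_s × N_s/N_p = 0.0019770 × 3569/249 = 0.028337 A.
P = V_p I_p = 240 × 0.028337 = 6.80 W.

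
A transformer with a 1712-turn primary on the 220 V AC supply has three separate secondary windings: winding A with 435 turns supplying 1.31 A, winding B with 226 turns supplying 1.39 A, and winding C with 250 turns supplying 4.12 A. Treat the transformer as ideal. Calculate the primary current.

V_A = 220 × 435/1712 = 55.900 V; V_B = 220 × 226/1712 = 29.042 V; V_C = 220 × 250/1712 = 32.126 V.
P_out = V_A I_A + V_B I_B + V_C I_C = 55.900×1.31 + 29.042×1.39 + 32.126×4.12 = 73.228 + 40.368 + 132.36 = 245.96 W.
Ideal ⇒ P_in = P_out, so I_p = P_out/V_p = 245.96/220 = 1.12 A.

I_p ≈ 1.12 A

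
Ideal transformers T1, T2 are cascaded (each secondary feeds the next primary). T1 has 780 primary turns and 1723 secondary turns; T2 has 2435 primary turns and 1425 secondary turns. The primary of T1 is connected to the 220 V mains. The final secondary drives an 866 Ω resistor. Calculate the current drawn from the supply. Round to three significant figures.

I_supply ≈ 0.425 A

Secondary of T1: V = 220.00 × 1723/780 = 485.97 V.
Secondary of T2: V = 485.97 × 1425/2435 = 284.40 V.
I_load = 284.40/866 = 0.32841 A, so P_out = 284.40 × 0.32841 = 93.399 W.
All ideal ⇒ P_in = P_out, so I_supply = 93.399/220 = 0.425 A.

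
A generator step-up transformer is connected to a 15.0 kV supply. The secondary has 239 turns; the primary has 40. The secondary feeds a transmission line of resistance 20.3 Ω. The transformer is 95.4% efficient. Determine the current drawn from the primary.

I_p ≈ 27700 A

V_s = 15000 × 239/40 = 89625 V.
I_s = V_s/R = 89625/20.3 = 4415.0 A.
P_out = V_s I_s = 89625 × 4415.0 = 3.9570×10^8 W.
P_in = P_out/η = 3.9570×10^8/0.954 = 4.1478×10^8 W.
I_p = P_in/V_p = 4.1478×10^8/15000 = 27700 A.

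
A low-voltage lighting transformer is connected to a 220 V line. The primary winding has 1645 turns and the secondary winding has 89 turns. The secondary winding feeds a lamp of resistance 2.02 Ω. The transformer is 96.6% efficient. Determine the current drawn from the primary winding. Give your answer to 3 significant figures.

V_s = 220 × 89/1645 = 11.903 V.
I_s = V_s/R = 11.903/2.02 = 5.8924 A.
P_out = V_s I_s = 11.903 × 5.8924 = 70.136 W.
P_in = P_out/η = 70.136/0.966 = 72.605 W.
I_p = P_in/V_p = 72.605/220 = 0.330 A.

I_p ≈ 0.330 A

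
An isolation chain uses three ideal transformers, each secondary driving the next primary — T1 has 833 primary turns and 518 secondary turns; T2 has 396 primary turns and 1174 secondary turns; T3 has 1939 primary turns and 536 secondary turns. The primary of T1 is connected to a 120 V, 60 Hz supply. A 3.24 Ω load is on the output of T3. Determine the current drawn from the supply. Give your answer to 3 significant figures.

Secondary of T1: V = 120.00 × 518/833 = 74.622 V.
Secondary of T2: V = 74.622 × 1174/396 = 221.23 V.
Secondary of T3: V = 221.23 × 536/1939 = 61.154 V.
I_load = 61.154/3.24 = 18.875 A, so P_out = 61.154 × 18.875 = 1154.3 W.
All ideal ⇒ P_in = P_out, so I_supply = 1154.3/120 = 9.62 A.

I_supply ≈ 9.62 A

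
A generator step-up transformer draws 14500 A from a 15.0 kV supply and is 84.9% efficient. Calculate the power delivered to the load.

P_out ≈ 1.85×10^8 W

P_in = V_p I_p = 15000 × 14500 = 2.1750×10^8 W.
P_out = η P_in = 0.849 × 2.1750×10^8 = 1.85×10^8 W.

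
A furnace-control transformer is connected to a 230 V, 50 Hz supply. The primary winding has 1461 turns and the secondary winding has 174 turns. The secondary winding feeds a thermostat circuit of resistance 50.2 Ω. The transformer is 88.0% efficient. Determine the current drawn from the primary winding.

I_p ≈ 0.0738 A

V_s = 230 × 174/1461 = 27.392 V.
I_s = V_s/R = 27.392/50.2 = 0.54566 A.
P_out = V_s I_s = 27.392 × 0.54566 = 14.947 W.
P_in = P_out/η = 14.947/0.880 = 16.985 W.
I_p = P_in/V_p = 16.985/230 = 0.0738 A.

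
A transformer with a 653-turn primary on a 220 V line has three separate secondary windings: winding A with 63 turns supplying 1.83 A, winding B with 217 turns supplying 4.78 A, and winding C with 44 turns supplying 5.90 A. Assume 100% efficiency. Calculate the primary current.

V_A = 220 × 63/653 = 21.225 V; V_B = 220 × 217/653 = 73.109 V; V_C = 220 × 44/653 = 14.824 V.
P_out = V_A I_A + V_B I_B + V_C I_C = 21.225×1.83 + 73.109×4.78 + 14.824×5.90 = 38.842 + 349.46 + 87.461 = 475.76 W.
Ideal ⇒ P_in = P_out, so I_p = P_out/V_p = 475.76/220 = 2.16 A.

I_p ≈ 2.16 A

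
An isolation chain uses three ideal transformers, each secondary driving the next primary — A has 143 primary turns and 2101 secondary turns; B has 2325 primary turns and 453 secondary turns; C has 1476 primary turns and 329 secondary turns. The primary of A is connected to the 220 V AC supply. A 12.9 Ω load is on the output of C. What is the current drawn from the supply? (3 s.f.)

After A: V = 220.00 × 2101/143 = 3232.3 V.
After B: V = 3232.3 × 453/2325 = 629.78 V.
After C: V = 629.78 × 329/1476 = 140.38 V.
I_load = 140.38/12.9 = 10.882 A, so P_out = 140.38 × 10.882 = 1527.6 W.
All ideal ⇒ P_in = P_out, so I_supply = 1527.6/220 = 6.94 A.

I_supply ≈ 6.94 A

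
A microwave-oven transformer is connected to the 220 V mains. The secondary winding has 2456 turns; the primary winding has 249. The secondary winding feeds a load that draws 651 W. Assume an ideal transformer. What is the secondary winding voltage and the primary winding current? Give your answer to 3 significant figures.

V_s = V_p × N_s/N_p = 220 × 2456/249 = 2170.0 V.
I_s = P/V_s = 651/2170.0 = 0.30001 A.
I_p = I_s × N_s/N_p = 0.30001 × 2456/249 = 2.96 A.

V_s ≈ 2170 V, I_p ≈ 2.96 A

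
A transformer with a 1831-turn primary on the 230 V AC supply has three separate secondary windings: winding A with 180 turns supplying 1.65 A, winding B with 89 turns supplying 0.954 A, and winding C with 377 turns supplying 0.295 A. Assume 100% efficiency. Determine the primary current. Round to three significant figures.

V_A = 230 × 180/1831 = 22.611 V; V_B = 230 × 89/1831 = 11.180 V; V_C = 230 × 377/1831 = 47.357 V.
P_out = V_A I_A + V_B I_B + V_C I_C = 22.611×1.65 + 11.180×0.954 + 47.357×0.295 = 37.307 + 10.665 + 13.970 = 61.943 W.
Ideal ⇒ P_in = P_out, so I_p = P_out/V_p = 61.943/230 = 0.269 A.

I_p ≈ 0.269 A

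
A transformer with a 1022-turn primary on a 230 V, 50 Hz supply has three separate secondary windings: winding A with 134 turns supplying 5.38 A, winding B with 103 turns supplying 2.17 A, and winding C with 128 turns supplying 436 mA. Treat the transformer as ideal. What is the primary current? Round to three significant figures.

V_A = 230 × 134/1022 = 30.157 V; V_B = 230 × 103/1022 = 23.180 V; V_C = 230 × 128/1022 = 28.806 V.
P_out = V_A I_A + V_B I_B + V_C I_C = 30.157×5.38 + 23.180×2.17 + 28.806×0.436 = 162.24 + 50.301 + 12.560 = 225.10 W.
Ideal ⇒ P_in = P_out, so I_p = P_out/V_p = 225.10/230 = 0.979 A.

I_p ≈ 0.979 A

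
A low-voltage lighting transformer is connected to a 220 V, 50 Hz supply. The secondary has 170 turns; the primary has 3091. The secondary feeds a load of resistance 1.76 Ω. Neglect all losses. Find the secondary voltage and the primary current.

V_s = V_p × N_s/N_p = 220 × 170/3091 = 12.100 V.
I_s = V_s/R = 12.100/1.76 = 6.8748 A.
I_p = I_s × N_s/N_p = 6.8748 × 170/3091 = 0.378 A.

V_s ≈ 12.1 V, I_p ≈ 0.378 A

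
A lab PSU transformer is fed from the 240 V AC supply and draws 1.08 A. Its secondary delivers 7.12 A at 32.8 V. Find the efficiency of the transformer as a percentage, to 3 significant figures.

P_in = 240 × 1.08 = 259.200 W.
P_out = 32.8 × 7.12 = 233.536 W.
η = P_out/P_in = 233.536/259.200 = 0.901.

η ≈ 90.1%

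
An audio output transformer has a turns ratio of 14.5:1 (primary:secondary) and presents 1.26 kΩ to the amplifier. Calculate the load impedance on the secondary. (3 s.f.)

Z_s = Z_p/(N_p/N_s)² = 1260/14.5² = 5.99 Ω.

Z_s ≈ 5.99 Ω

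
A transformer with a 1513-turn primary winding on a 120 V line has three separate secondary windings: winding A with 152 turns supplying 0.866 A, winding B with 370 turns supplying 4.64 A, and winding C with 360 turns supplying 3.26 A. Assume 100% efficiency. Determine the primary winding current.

I_p ≈ 2.00 A

V_A = 120 × 152/1513 = 12.056 V; V_B = 120 × 370/1513 = 29.346 V; V_C = 120 × 360/1513 = 28.553 V.
P_out = V_A I_A + V_B I_B + V_C I_C = 12.056×0.866 + 29.346×4.64 + 28.553×3.26 = 10.440 + 136.16 + 93.081 = 239.69 W.
Ideal ⇒ P_in = P_out, so I_p = P_out/V_p = 239.69/120 = 2.00 A.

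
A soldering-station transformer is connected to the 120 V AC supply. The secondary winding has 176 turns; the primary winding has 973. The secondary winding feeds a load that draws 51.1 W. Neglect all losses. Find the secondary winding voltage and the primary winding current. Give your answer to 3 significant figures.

V_s = V_p × N_s/N_p = 120 × 176/973 = 21.706 V.
I_s = P/V_s = 51.1/21.706 = 2.3542 A.
I_p = I_s × N_s/N_p = 2.3542 × 176/973 = 0.426 A.

V_s ≈ 21.7 V, I_p ≈ 0.426 A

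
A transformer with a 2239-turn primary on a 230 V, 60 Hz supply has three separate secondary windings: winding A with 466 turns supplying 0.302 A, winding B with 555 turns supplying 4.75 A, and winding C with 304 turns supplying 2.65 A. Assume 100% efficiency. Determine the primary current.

V_A = 230 × 466/2239 = 47.870 V; V_B = 230 × 555/2239 = 57.012 V; V_C = 230 × 304/2239 = 31.228 V.
P_out = V_A I_A + V_B I_B + V_C I_C = 47.870×0.302 + 57.012×4.75 + 31.228×2.65 = 14.457 + 270.81 + 82.755 = 368.02 W.
Ideal ⇒ P_in = P_out, so I_p = P_out/V_p = 368.02/230 = 1.60 A.

I_p ≈ 1.60 A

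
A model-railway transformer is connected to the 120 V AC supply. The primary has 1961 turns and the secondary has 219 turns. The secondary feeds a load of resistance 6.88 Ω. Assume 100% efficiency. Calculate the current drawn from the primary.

I_p ≈ 0.218 A

V_s = V_p × N_s/N_p = 120 × 219/1961 = 13.401 V.
I_s = V_s/R = 13.401/6.88 = 1.9479 A.
For an ideal transformer I_p N_p = I_s N_s, so I_p = 1.9479 × 219/1961 = 0.218 A.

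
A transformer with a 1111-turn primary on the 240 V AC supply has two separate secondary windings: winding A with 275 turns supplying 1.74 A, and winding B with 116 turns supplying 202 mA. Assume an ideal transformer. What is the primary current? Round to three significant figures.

I_p ≈ 0.452 A

V_A = 240 × 275/1111 = 59.406 V; V_B = 240 × 116/1111 = 25.059 V.
P_out = V_A I_A + V_B I_B = 59.406×1.74 + 25.059×0.202 = 103.37 + 5.0618 = 108.43 W.
Ideal ⇒ P_in = P_out, so I_p = P_out/V_p = 108.43/240 = 0.452 A.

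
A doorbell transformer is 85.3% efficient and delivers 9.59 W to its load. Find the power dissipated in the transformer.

P_in = P_out/η = 9.59/0.853 = 11.2427 W.
P_loss = P_in − P_out = 11.2427 − 9.59 = 1.65 W.

P_loss ≈ 1.65 W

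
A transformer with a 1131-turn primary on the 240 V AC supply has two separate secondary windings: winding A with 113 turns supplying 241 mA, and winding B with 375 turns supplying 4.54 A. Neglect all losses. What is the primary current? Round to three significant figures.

V_A = 240 × 113/1131 = 23.979 V; V_B = 240 × 375/1131 = 79.576 V.
P_out = V_A I_A + V_B I_B = 23.979×0.241 + 79.576×4.54 = 5.7789 + 361.27 = 367.05 W.
Ideal ⇒ P_in = P_out, so I_p = P_out/V_p = 367.05/240 = 1.53 A.

I_p ≈ 1.53 A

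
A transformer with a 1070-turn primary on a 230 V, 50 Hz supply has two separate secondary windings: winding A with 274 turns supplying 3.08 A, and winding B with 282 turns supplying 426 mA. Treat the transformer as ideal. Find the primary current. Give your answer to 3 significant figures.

V_A = 230 × 274/1070 = 58.897 V; V_B = 230 × 282/1070 = 60.617 V.
P_out = V_A I_A + V_B I_B = 58.897×3.08 + 60.617×0.426 = 181.40 + 25.823 = 207.23 W.
Ideal ⇒ P_in = P_out, so I_p = P_out/V_p = 207.23/230 = 0.901 A.

I_p ≈ 0.901 A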